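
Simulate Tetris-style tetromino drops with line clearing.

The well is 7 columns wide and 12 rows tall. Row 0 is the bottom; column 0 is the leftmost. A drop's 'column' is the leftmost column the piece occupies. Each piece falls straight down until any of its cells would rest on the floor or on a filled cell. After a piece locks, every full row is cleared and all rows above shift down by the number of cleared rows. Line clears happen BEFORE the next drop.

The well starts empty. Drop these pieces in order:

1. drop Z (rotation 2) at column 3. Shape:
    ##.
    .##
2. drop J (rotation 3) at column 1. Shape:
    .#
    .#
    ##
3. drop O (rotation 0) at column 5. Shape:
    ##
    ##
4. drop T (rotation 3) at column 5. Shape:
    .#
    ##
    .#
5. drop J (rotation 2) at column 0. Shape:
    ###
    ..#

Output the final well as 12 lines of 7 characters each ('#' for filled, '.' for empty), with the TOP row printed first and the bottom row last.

Drop 1: Z rot2 at col 3 lands with bottom-row=0; cleared 0 line(s) (total 0); column heights now [0 0 0 2 2 1 0], max=2
Drop 2: J rot3 at col 1 lands with bottom-row=0; cleared 0 line(s) (total 0); column heights now [0 1 3 2 2 1 0], max=3
Drop 3: O rot0 at col 5 lands with bottom-row=1; cleared 0 line(s) (total 0); column heights now [0 1 3 2 2 3 3], max=3
Drop 4: T rot3 at col 5 lands with bottom-row=3; cleared 0 line(s) (total 0); column heights now [0 1 3 2 2 5 6], max=6
Drop 5: J rot2 at col 0 lands with bottom-row=3; cleared 0 line(s) (total 0); column heights now [5 5 5 2 2 5 6], max=6

Answer: .......
.......
.......
.......
.......
.......
......#
###..##
..#...#
..#..##
..#####
.##.##.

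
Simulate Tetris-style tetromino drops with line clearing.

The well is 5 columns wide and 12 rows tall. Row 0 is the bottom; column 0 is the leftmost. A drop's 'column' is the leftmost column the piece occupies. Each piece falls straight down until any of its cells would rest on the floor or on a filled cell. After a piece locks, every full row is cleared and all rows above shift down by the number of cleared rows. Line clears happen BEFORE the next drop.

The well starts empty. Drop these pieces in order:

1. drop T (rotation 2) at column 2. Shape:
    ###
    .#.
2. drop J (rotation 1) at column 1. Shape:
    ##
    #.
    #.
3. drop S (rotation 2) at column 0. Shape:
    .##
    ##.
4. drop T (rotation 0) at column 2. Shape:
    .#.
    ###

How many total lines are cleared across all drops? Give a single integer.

Answer: 0

Derivation:
Drop 1: T rot2 at col 2 lands with bottom-row=0; cleared 0 line(s) (total 0); column heights now [0 0 2 2 2], max=2
Drop 2: J rot1 at col 1 lands with bottom-row=0; cleared 0 line(s) (total 0); column heights now [0 3 3 2 2], max=3
Drop 3: S rot2 at col 0 lands with bottom-row=3; cleared 0 line(s) (total 0); column heights now [4 5 5 2 2], max=5
Drop 4: T rot0 at col 2 lands with bottom-row=5; cleared 0 line(s) (total 0); column heights now [4 5 6 7 6], max=7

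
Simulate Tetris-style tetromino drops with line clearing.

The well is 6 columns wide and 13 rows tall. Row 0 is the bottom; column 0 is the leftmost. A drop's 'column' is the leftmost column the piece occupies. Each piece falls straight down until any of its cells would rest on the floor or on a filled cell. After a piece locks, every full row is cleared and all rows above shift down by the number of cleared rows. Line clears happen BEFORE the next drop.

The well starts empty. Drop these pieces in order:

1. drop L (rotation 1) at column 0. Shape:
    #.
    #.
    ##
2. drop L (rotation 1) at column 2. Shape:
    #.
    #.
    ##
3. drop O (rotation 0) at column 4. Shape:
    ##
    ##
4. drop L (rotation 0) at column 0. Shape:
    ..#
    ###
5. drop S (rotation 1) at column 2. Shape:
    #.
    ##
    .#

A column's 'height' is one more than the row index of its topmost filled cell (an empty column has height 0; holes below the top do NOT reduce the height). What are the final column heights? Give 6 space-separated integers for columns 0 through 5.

Answer: 3 3 6 5 1 1

Derivation:
Drop 1: L rot1 at col 0 lands with bottom-row=0; cleared 0 line(s) (total 0); column heights now [3 1 0 0 0 0], max=3
Drop 2: L rot1 at col 2 lands with bottom-row=0; cleared 0 line(s) (total 0); column heights now [3 1 3 1 0 0], max=3
Drop 3: O rot0 at col 4 lands with bottom-row=0; cleared 1 line(s) (total 1); column heights now [2 0 2 0 1 1], max=2
Drop 4: L rot0 at col 0 lands with bottom-row=2; cleared 0 line(s) (total 1); column heights now [3 3 4 0 1 1], max=4
Drop 5: S rot1 at col 2 lands with bottom-row=3; cleared 0 line(s) (total 1); column heights now [3 3 6 5 1 1], max=6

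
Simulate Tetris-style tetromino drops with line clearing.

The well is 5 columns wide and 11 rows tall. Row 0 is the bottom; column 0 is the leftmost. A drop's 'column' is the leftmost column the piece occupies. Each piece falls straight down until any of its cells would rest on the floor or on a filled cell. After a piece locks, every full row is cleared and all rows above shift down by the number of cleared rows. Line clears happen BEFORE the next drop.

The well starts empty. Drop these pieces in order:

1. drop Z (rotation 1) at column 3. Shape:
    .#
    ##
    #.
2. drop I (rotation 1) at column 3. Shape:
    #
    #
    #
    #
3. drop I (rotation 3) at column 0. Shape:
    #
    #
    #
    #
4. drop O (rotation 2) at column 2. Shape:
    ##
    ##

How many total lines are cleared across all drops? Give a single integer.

Answer: 0

Derivation:
Drop 1: Z rot1 at col 3 lands with bottom-row=0; cleared 0 line(s) (total 0); column heights now [0 0 0 2 3], max=3
Drop 2: I rot1 at col 3 lands with bottom-row=2; cleared 0 line(s) (total 0); column heights now [0 0 0 6 3], max=6
Drop 3: I rot3 at col 0 lands with bottom-row=0; cleared 0 line(s) (total 0); column heights now [4 0 0 6 3], max=6
Drop 4: O rot2 at col 2 lands with bottom-row=6; cleared 0 line(s) (total 0); column heights now [4 0 8 8 3], max=8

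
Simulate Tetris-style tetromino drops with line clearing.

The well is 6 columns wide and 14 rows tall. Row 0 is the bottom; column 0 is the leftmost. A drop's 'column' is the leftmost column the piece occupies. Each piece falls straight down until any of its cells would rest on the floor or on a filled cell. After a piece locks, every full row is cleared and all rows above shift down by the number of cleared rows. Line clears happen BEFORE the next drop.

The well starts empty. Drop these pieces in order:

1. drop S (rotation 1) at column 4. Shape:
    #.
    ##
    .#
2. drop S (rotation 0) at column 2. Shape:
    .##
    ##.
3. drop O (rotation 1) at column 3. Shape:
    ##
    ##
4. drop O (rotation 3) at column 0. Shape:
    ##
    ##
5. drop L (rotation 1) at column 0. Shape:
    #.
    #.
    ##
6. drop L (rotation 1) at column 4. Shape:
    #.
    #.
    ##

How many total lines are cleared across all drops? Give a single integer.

Answer: 0

Derivation:
Drop 1: S rot1 at col 4 lands with bottom-row=0; cleared 0 line(s) (total 0); column heights now [0 0 0 0 3 2], max=3
Drop 2: S rot0 at col 2 lands with bottom-row=2; cleared 0 line(s) (total 0); column heights now [0 0 3 4 4 2], max=4
Drop 3: O rot1 at col 3 lands with bottom-row=4; cleared 0 line(s) (total 0); column heights now [0 0 3 6 6 2], max=6
Drop 4: O rot3 at col 0 lands with bottom-row=0; cleared 0 line(s) (total 0); column heights now [2 2 3 6 6 2], max=6
Drop 5: L rot1 at col 0 lands with bottom-row=2; cleared 0 line(s) (total 0); column heights now [5 3 3 6 6 2], max=6
Drop 6: L rot1 at col 4 lands with bottom-row=6; cleared 0 line(s) (total 0); column heights now [5 3 3 6 9 7], max=9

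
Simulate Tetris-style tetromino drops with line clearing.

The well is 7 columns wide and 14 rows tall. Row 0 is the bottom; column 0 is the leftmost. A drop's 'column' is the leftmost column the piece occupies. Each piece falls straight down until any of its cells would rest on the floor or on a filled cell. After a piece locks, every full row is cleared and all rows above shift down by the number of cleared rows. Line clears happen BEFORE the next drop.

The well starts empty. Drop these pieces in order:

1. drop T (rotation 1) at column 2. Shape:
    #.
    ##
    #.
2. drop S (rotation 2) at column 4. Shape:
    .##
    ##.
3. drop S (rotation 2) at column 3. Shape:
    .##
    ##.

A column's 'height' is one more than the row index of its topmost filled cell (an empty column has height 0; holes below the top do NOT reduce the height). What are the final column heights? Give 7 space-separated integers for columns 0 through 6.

Answer: 0 0 3 3 4 4 2

Derivation:
Drop 1: T rot1 at col 2 lands with bottom-row=0; cleared 0 line(s) (total 0); column heights now [0 0 3 2 0 0 0], max=3
Drop 2: S rot2 at col 4 lands with bottom-row=0; cleared 0 line(s) (total 0); column heights now [0 0 3 2 1 2 2], max=3
Drop 3: S rot2 at col 3 lands with bottom-row=2; cleared 0 line(s) (total 0); column heights now [0 0 3 3 4 4 2], max=4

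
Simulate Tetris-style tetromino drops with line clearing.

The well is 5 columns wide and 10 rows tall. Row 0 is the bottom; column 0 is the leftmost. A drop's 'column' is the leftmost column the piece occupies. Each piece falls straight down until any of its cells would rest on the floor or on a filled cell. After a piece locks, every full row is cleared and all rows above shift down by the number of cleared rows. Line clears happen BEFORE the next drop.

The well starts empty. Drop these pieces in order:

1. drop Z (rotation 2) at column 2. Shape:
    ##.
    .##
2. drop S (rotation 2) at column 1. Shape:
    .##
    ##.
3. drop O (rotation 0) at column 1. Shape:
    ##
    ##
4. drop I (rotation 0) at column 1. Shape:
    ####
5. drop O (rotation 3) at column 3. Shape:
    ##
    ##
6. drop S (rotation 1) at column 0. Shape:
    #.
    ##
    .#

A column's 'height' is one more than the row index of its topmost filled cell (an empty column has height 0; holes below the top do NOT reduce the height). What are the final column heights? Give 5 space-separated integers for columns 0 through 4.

Answer: 10 9 7 9 9

Derivation:
Drop 1: Z rot2 at col 2 lands with bottom-row=0; cleared 0 line(s) (total 0); column heights now [0 0 2 2 1], max=2
Drop 2: S rot2 at col 1 lands with bottom-row=2; cleared 0 line(s) (total 0); column heights now [0 3 4 4 1], max=4
Drop 3: O rot0 at col 1 lands with bottom-row=4; cleared 0 line(s) (total 0); column heights now [0 6 6 4 1], max=6
Drop 4: I rot0 at col 1 lands with bottom-row=6; cleared 0 line(s) (total 0); column heights now [0 7 7 7 7], max=7
Drop 5: O rot3 at col 3 lands with bottom-row=7; cleared 0 line(s) (total 0); column heights now [0 7 7 9 9], max=9
Drop 6: S rot1 at col 0 lands with bottom-row=7; cleared 0 line(s) (total 0); column heights now [10 9 7 9 9], max=10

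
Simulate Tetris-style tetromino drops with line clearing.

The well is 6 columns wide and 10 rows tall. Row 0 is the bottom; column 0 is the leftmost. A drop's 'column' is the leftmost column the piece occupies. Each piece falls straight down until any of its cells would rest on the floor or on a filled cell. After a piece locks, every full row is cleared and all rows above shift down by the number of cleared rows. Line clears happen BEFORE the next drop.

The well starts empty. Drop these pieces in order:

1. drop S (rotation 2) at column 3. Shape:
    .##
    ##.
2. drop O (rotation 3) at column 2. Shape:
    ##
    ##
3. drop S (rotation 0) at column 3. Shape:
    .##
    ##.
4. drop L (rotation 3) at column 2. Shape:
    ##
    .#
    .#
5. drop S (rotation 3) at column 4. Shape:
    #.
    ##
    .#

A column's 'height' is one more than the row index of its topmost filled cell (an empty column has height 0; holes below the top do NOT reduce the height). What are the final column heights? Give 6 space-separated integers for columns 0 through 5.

Answer: 0 0 7 7 8 7

Derivation:
Drop 1: S rot2 at col 3 lands with bottom-row=0; cleared 0 line(s) (total 0); column heights now [0 0 0 1 2 2], max=2
Drop 2: O rot3 at col 2 lands with bottom-row=1; cleared 0 line(s) (total 0); column heights now [0 0 3 3 2 2], max=3
Drop 3: S rot0 at col 3 lands with bottom-row=3; cleared 0 line(s) (total 0); column heights now [0 0 3 4 5 5], max=5
Drop 4: L rot3 at col 2 lands with bottom-row=4; cleared 0 line(s) (total 0); column heights now [0 0 7 7 5 5], max=7
Drop 5: S rot3 at col 4 lands with bottom-row=5; cleared 0 line(s) (total 0); column heights now [0 0 7 7 8 7], max=8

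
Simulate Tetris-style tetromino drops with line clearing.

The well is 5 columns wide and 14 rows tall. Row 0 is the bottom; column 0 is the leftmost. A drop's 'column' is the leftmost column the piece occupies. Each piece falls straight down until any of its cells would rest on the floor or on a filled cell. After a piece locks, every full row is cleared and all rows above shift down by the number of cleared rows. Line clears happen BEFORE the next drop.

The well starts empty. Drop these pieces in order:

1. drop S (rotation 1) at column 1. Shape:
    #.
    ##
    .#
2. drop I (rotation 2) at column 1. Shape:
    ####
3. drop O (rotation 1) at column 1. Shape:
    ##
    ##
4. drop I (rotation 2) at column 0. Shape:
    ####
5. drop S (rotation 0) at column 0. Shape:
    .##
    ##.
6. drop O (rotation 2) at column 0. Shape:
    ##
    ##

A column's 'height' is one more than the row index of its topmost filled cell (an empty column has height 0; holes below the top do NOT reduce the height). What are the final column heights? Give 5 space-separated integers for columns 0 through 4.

Drop 1: S rot1 at col 1 lands with bottom-row=0; cleared 0 line(s) (total 0); column heights now [0 3 2 0 0], max=3
Drop 2: I rot2 at col 1 lands with bottom-row=3; cleared 0 line(s) (total 0); column heights now [0 4 4 4 4], max=4
Drop 3: O rot1 at col 1 lands with bottom-row=4; cleared 0 line(s) (total 0); column heights now [0 6 6 4 4], max=6
Drop 4: I rot2 at col 0 lands with bottom-row=6; cleared 0 line(s) (total 0); column heights now [7 7 7 7 4], max=7
Drop 5: S rot0 at col 0 lands with bottom-row=7; cleared 0 line(s) (total 0); column heights now [8 9 9 7 4], max=9
Drop 6: O rot2 at col 0 lands with bottom-row=9; cleared 0 line(s) (total 0); column heights now [11 11 9 7 4], max=11

Answer: 11 11 9 7 4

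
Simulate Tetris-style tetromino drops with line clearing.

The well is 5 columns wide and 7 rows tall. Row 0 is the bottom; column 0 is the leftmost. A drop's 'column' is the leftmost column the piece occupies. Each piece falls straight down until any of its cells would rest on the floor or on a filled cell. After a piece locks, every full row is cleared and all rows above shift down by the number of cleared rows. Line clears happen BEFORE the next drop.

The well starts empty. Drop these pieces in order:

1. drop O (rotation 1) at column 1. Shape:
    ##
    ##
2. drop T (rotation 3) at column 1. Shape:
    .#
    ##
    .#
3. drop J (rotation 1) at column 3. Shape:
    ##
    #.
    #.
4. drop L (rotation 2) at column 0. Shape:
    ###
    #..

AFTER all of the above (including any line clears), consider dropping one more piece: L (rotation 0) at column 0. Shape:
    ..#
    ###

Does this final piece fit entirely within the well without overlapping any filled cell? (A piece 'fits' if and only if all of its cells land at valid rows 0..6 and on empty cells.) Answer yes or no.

Drop 1: O rot1 at col 1 lands with bottom-row=0; cleared 0 line(s) (total 0); column heights now [0 2 2 0 0], max=2
Drop 2: T rot3 at col 1 lands with bottom-row=2; cleared 0 line(s) (total 0); column heights now [0 4 5 0 0], max=5
Drop 3: J rot1 at col 3 lands with bottom-row=0; cleared 0 line(s) (total 0); column heights now [0 4 5 3 3], max=5
Drop 4: L rot2 at col 0 lands with bottom-row=4; cleared 0 line(s) (total 0); column heights now [6 6 6 3 3], max=6
Test piece L rot0 at col 0 (width 3): heights before test = [6 6 6 3 3]; fits = False

Answer: no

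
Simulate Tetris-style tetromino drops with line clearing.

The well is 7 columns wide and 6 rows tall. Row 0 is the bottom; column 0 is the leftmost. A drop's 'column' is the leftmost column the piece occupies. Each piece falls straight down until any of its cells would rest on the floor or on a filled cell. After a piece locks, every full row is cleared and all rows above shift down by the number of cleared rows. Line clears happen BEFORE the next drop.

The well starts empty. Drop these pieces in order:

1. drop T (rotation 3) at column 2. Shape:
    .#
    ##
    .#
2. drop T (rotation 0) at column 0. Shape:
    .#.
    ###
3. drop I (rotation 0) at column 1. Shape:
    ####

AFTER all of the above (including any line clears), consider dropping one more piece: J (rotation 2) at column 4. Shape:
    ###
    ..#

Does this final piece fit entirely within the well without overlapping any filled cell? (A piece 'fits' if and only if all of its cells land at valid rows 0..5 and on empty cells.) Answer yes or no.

Answer: yes

Derivation:
Drop 1: T rot3 at col 2 lands with bottom-row=0; cleared 0 line(s) (total 0); column heights now [0 0 2 3 0 0 0], max=3
Drop 2: T rot0 at col 0 lands with bottom-row=2; cleared 0 line(s) (total 0); column heights now [3 4 3 3 0 0 0], max=4
Drop 3: I rot0 at col 1 lands with bottom-row=4; cleared 0 line(s) (total 0); column heights now [3 5 5 5 5 0 0], max=5
Test piece J rot2 at col 4 (width 3): heights before test = [3 5 5 5 5 0 0]; fits = True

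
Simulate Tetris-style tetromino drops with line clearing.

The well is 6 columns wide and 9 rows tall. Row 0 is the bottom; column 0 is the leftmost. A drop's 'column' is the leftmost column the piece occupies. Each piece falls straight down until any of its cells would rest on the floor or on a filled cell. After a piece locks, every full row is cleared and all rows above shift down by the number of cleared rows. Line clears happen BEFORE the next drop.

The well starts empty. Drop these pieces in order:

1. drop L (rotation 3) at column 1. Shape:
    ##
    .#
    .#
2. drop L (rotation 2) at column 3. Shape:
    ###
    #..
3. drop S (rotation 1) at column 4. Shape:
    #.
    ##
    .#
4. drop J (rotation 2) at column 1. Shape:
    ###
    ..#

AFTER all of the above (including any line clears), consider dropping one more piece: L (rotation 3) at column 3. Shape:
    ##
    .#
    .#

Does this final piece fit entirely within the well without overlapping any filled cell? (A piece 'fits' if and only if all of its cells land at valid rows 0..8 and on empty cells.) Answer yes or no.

Drop 1: L rot3 at col 1 lands with bottom-row=0; cleared 0 line(s) (total 0); column heights now [0 3 3 0 0 0], max=3
Drop 2: L rot2 at col 3 lands with bottom-row=0; cleared 0 line(s) (total 0); column heights now [0 3 3 2 2 2], max=3
Drop 3: S rot1 at col 4 lands with bottom-row=2; cleared 0 line(s) (total 0); column heights now [0 3 3 2 5 4], max=5
Drop 4: J rot2 at col 1 lands with bottom-row=2; cleared 0 line(s) (total 0); column heights now [0 4 4 4 5 4], max=5
Test piece L rot3 at col 3 (width 2): heights before test = [0 4 4 4 5 4]; fits = True

Answer: yes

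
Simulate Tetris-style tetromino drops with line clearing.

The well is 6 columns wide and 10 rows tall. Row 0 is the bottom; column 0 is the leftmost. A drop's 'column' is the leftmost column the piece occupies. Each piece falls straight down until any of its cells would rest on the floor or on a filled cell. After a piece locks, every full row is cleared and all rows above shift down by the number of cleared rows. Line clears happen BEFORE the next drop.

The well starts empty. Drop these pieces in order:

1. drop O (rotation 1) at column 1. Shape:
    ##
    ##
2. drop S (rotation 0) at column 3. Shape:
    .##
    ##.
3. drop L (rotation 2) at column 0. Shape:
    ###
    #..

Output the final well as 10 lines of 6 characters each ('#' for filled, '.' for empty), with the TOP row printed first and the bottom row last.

Answer: ......
......
......
......
......
......
......
###...
###.##
.####.

Derivation:
Drop 1: O rot1 at col 1 lands with bottom-row=0; cleared 0 line(s) (total 0); column heights now [0 2 2 0 0 0], max=2
Drop 2: S rot0 at col 3 lands with bottom-row=0; cleared 0 line(s) (total 0); column heights now [0 2 2 1 2 2], max=2
Drop 3: L rot2 at col 0 lands with bottom-row=1; cleared 0 line(s) (total 0); column heights now [3 3 3 1 2 2], max=3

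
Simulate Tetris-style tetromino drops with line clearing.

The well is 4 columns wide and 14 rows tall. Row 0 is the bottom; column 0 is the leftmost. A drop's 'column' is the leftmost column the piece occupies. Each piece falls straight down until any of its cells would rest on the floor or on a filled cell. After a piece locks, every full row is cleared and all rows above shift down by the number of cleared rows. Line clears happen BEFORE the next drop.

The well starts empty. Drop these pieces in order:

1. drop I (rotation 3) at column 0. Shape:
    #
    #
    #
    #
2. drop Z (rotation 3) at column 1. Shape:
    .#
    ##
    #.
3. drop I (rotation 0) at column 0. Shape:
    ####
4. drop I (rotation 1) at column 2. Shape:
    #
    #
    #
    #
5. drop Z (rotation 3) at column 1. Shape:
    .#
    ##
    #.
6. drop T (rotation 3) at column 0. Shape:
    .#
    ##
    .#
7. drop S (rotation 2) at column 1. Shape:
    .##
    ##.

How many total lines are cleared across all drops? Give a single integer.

Drop 1: I rot3 at col 0 lands with bottom-row=0; cleared 0 line(s) (total 0); column heights now [4 0 0 0], max=4
Drop 2: Z rot3 at col 1 lands with bottom-row=0; cleared 0 line(s) (total 0); column heights now [4 2 3 0], max=4
Drop 3: I rot0 at col 0 lands with bottom-row=4; cleared 1 line(s) (total 1); column heights now [4 2 3 0], max=4
Drop 4: I rot1 at col 2 lands with bottom-row=3; cleared 0 line(s) (total 1); column heights now [4 2 7 0], max=7
Drop 5: Z rot3 at col 1 lands with bottom-row=6; cleared 0 line(s) (total 1); column heights now [4 8 9 0], max=9
Drop 6: T rot3 at col 0 lands with bottom-row=8; cleared 0 line(s) (total 1); column heights now [10 11 9 0], max=11
Drop 7: S rot2 at col 1 lands with bottom-row=11; cleared 0 line(s) (total 1); column heights now [10 12 13 13], max=13

Answer: 1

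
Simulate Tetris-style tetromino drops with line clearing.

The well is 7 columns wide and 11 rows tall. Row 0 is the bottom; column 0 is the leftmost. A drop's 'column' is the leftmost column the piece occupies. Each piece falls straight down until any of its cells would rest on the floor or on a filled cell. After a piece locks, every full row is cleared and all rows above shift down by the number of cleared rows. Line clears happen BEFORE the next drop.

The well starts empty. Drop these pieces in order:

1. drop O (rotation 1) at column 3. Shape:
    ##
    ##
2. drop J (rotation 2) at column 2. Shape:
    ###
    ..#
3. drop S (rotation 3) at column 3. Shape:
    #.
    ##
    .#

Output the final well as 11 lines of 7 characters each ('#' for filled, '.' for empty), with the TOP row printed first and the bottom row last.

Drop 1: O rot1 at col 3 lands with bottom-row=0; cleared 0 line(s) (total 0); column heights now [0 0 0 2 2 0 0], max=2
Drop 2: J rot2 at col 2 lands with bottom-row=2; cleared 0 line(s) (total 0); column heights now [0 0 4 4 4 0 0], max=4
Drop 3: S rot3 at col 3 lands with bottom-row=4; cleared 0 line(s) (total 0); column heights now [0 0 4 7 6 0 0], max=7

Answer: .......
.......
.......
.......
...#...
...##..
....#..
..###..
....#..
...##..
...##..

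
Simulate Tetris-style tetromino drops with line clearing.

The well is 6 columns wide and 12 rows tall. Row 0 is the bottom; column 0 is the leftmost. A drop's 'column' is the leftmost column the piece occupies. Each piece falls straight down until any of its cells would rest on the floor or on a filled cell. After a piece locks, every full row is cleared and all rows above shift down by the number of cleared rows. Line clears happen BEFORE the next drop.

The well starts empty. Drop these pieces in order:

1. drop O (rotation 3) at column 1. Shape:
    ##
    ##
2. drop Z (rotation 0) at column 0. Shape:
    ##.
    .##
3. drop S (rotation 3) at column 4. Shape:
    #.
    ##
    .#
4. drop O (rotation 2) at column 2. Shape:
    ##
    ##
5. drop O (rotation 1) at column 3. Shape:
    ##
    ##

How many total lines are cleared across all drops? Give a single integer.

Answer: 0

Derivation:
Drop 1: O rot3 at col 1 lands with bottom-row=0; cleared 0 line(s) (total 0); column heights now [0 2 2 0 0 0], max=2
Drop 2: Z rot0 at col 0 lands with bottom-row=2; cleared 0 line(s) (total 0); column heights now [4 4 3 0 0 0], max=4
Drop 3: S rot3 at col 4 lands with bottom-row=0; cleared 0 line(s) (total 0); column heights now [4 4 3 0 3 2], max=4
Drop 4: O rot2 at col 2 lands with bottom-row=3; cleared 0 line(s) (total 0); column heights now [4 4 5 5 3 2], max=5
Drop 5: O rot1 at col 3 lands with bottom-row=5; cleared 0 line(s) (total 0); column heights now [4 4 5 7 7 2], max=7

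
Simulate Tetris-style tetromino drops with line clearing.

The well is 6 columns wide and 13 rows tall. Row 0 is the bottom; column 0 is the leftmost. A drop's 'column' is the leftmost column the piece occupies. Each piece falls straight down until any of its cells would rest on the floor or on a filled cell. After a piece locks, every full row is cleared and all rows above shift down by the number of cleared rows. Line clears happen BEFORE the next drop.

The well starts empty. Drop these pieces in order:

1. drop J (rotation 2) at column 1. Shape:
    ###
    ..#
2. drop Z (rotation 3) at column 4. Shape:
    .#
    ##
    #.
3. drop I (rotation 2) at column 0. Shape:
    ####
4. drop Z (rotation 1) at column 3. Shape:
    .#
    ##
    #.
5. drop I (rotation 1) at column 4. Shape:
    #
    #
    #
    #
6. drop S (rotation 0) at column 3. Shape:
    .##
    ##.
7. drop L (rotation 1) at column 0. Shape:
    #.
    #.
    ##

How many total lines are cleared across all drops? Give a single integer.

Drop 1: J rot2 at col 1 lands with bottom-row=0; cleared 0 line(s) (total 0); column heights now [0 2 2 2 0 0], max=2
Drop 2: Z rot3 at col 4 lands with bottom-row=0; cleared 0 line(s) (total 0); column heights now [0 2 2 2 2 3], max=3
Drop 3: I rot2 at col 0 lands with bottom-row=2; cleared 0 line(s) (total 0); column heights now [3 3 3 3 2 3], max=3
Drop 4: Z rot1 at col 3 lands with bottom-row=3; cleared 0 line(s) (total 0); column heights now [3 3 3 5 6 3], max=6
Drop 5: I rot1 at col 4 lands with bottom-row=6; cleared 0 line(s) (total 0); column heights now [3 3 3 5 10 3], max=10
Drop 6: S rot0 at col 3 lands with bottom-row=10; cleared 0 line(s) (total 0); column heights now [3 3 3 11 12 12], max=12
Drop 7: L rot1 at col 0 lands with bottom-row=3; cleared 0 line(s) (total 0); column heights now [6 4 3 11 12 12], max=12

Answer: 0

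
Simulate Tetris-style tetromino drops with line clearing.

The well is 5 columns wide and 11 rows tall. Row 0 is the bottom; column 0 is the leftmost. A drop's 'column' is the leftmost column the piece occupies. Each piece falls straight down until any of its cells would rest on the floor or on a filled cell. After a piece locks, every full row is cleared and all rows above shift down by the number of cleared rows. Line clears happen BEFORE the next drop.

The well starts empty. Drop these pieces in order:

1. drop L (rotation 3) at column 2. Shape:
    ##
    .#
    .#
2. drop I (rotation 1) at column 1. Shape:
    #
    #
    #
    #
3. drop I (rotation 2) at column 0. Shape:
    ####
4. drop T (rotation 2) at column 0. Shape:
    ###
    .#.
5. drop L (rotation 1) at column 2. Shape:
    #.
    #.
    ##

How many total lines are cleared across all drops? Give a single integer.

Answer: 0

Derivation:
Drop 1: L rot3 at col 2 lands with bottom-row=0; cleared 0 line(s) (total 0); column heights now [0 0 3 3 0], max=3
Drop 2: I rot1 at col 1 lands with bottom-row=0; cleared 0 line(s) (total 0); column heights now [0 4 3 3 0], max=4
Drop 3: I rot2 at col 0 lands with bottom-row=4; cleared 0 line(s) (total 0); column heights now [5 5 5 5 0], max=5
Drop 4: T rot2 at col 0 lands with bottom-row=5; cleared 0 line(s) (total 0); column heights now [7 7 7 5 0], max=7
Drop 5: L rot1 at col 2 lands with bottom-row=7; cleared 0 line(s) (total 0); column heights now [7 7 10 8 0], max=10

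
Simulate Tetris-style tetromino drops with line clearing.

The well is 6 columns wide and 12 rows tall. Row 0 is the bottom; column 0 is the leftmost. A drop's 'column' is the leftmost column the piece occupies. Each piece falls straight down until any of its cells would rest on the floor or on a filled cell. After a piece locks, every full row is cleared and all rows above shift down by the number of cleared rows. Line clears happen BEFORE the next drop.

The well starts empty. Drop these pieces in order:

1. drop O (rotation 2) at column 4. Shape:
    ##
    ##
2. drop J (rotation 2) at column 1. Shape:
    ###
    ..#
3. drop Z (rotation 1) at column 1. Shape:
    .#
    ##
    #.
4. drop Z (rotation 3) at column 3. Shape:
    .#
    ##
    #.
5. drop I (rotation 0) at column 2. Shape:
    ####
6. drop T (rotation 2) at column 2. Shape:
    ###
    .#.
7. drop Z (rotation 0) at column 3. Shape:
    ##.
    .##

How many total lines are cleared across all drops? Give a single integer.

Drop 1: O rot2 at col 4 lands with bottom-row=0; cleared 0 line(s) (total 0); column heights now [0 0 0 0 2 2], max=2
Drop 2: J rot2 at col 1 lands with bottom-row=0; cleared 0 line(s) (total 0); column heights now [0 2 2 2 2 2], max=2
Drop 3: Z rot1 at col 1 lands with bottom-row=2; cleared 0 line(s) (total 0); column heights now [0 4 5 2 2 2], max=5
Drop 4: Z rot3 at col 3 lands with bottom-row=2; cleared 0 line(s) (total 0); column heights now [0 4 5 4 5 2], max=5
Drop 5: I rot0 at col 2 lands with bottom-row=5; cleared 0 line(s) (total 0); column heights now [0 4 6 6 6 6], max=6
Drop 6: T rot2 at col 2 lands with bottom-row=6; cleared 0 line(s) (total 0); column heights now [0 4 8 8 8 6], max=8
Drop 7: Z rot0 at col 3 lands with bottom-row=8; cleared 0 line(s) (total 0); column heights now [0 4 8 10 10 9], max=10

Answer: 0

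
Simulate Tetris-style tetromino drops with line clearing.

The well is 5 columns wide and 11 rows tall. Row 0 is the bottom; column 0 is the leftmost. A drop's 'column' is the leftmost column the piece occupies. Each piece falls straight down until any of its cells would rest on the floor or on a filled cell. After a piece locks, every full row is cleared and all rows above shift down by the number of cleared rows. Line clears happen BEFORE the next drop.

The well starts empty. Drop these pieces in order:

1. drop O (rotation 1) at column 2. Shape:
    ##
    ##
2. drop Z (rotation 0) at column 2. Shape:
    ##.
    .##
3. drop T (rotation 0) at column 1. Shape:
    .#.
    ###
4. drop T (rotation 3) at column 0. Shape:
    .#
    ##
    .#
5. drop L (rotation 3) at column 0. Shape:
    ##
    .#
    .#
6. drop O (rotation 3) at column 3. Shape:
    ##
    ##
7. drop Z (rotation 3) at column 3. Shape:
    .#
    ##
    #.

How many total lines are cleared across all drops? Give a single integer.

Drop 1: O rot1 at col 2 lands with bottom-row=0; cleared 0 line(s) (total 0); column heights now [0 0 2 2 0], max=2
Drop 2: Z rot0 at col 2 lands with bottom-row=2; cleared 0 line(s) (total 0); column heights now [0 0 4 4 3], max=4
Drop 3: T rot0 at col 1 lands with bottom-row=4; cleared 0 line(s) (total 0); column heights now [0 5 6 5 3], max=6
Drop 4: T rot3 at col 0 lands with bottom-row=5; cleared 0 line(s) (total 0); column heights now [7 8 6 5 3], max=8
Drop 5: L rot3 at col 0 lands with bottom-row=8; cleared 0 line(s) (total 0); column heights now [11 11 6 5 3], max=11
Drop 6: O rot3 at col 3 lands with bottom-row=5; cleared 0 line(s) (total 0); column heights now [11 11 6 7 7], max=11
Drop 7: Z rot3 at col 3 lands with bottom-row=7; cleared 0 line(s) (total 0); column heights now [11 11 6 9 10], max=11

Answer: 0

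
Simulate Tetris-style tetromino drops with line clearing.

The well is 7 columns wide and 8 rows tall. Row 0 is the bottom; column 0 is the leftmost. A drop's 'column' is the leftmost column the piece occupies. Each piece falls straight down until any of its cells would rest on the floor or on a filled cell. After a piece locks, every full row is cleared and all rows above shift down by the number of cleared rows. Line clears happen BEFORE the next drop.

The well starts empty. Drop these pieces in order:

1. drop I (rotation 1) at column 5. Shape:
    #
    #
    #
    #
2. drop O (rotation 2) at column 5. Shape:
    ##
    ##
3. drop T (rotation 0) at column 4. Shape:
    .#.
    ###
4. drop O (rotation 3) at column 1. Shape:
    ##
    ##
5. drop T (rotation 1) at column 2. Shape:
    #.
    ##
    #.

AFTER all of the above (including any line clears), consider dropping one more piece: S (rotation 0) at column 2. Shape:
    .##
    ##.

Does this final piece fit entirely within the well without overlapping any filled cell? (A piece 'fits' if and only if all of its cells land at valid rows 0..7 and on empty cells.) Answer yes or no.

Answer: yes

Derivation:
Drop 1: I rot1 at col 5 lands with bottom-row=0; cleared 0 line(s) (total 0); column heights now [0 0 0 0 0 4 0], max=4
Drop 2: O rot2 at col 5 lands with bottom-row=4; cleared 0 line(s) (total 0); column heights now [0 0 0 0 0 6 6], max=6
Drop 3: T rot0 at col 4 lands with bottom-row=6; cleared 0 line(s) (total 0); column heights now [0 0 0 0 7 8 7], max=8
Drop 4: O rot3 at col 1 lands with bottom-row=0; cleared 0 line(s) (total 0); column heights now [0 2 2 0 7 8 7], max=8
Drop 5: T rot1 at col 2 lands with bottom-row=2; cleared 0 line(s) (total 0); column heights now [0 2 5 4 7 8 7], max=8
Test piece S rot0 at col 2 (width 3): heights before test = [0 2 5 4 7 8 7]; fits = True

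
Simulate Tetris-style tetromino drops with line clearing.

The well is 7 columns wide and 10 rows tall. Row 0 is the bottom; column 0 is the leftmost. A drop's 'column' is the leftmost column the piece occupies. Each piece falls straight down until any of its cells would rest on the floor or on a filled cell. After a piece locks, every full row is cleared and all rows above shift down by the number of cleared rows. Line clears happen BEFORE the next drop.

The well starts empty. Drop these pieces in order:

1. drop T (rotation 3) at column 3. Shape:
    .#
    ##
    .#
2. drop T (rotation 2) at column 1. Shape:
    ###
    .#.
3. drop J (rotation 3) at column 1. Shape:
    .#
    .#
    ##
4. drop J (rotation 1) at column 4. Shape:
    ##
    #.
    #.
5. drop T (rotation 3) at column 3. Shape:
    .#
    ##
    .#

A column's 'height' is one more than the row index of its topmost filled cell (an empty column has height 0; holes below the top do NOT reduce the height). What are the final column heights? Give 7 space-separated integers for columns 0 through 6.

Answer: 0 4 6 8 9 6 0

Derivation:
Drop 1: T rot3 at col 3 lands with bottom-row=0; cleared 0 line(s) (total 0); column heights now [0 0 0 2 3 0 0], max=3
Drop 2: T rot2 at col 1 lands with bottom-row=1; cleared 0 line(s) (total 0); column heights now [0 3 3 3 3 0 0], max=3
Drop 3: J rot3 at col 1 lands with bottom-row=3; cleared 0 line(s) (total 0); column heights now [0 4 6 3 3 0 0], max=6
Drop 4: J rot1 at col 4 lands with bottom-row=3; cleared 0 line(s) (total 0); column heights now [0 4 6 3 6 6 0], max=6
Drop 5: T rot3 at col 3 lands with bottom-row=6; cleared 0 line(s) (total 0); column heights now [0 4 6 8 9 6 0], max=9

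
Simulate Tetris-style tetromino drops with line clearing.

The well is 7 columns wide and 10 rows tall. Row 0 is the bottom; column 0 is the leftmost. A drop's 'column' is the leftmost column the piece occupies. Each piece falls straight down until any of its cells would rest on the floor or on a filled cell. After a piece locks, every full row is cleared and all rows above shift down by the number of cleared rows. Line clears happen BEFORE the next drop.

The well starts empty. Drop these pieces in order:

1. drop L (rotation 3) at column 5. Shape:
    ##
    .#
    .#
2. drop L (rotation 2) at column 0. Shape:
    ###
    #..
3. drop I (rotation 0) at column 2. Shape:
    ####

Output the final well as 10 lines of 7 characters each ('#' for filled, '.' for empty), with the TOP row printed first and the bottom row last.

Answer: .......
.......
.......
.......
.......
.......
..####.
.....##
###...#
#.....#

Derivation:
Drop 1: L rot3 at col 5 lands with bottom-row=0; cleared 0 line(s) (total 0); column heights now [0 0 0 0 0 3 3], max=3
Drop 2: L rot2 at col 0 lands with bottom-row=0; cleared 0 line(s) (total 0); column heights now [2 2 2 0 0 3 3], max=3
Drop 3: I rot0 at col 2 lands with bottom-row=3; cleared 0 line(s) (total 0); column heights now [2 2 4 4 4 4 3], max=4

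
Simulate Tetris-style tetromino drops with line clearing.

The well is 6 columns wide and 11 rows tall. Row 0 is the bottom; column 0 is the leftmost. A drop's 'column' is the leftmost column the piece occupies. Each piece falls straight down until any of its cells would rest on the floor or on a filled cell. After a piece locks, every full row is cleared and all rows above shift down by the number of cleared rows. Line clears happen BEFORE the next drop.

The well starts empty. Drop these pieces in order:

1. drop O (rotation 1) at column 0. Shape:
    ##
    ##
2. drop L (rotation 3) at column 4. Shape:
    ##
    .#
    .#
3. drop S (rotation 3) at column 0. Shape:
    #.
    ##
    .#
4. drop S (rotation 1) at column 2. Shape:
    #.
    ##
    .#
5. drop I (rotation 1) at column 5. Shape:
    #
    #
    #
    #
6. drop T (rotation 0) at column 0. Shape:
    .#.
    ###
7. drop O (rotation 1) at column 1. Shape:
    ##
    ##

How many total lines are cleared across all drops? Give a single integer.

Drop 1: O rot1 at col 0 lands with bottom-row=0; cleared 0 line(s) (total 0); column heights now [2 2 0 0 0 0], max=2
Drop 2: L rot3 at col 4 lands with bottom-row=0; cleared 0 line(s) (total 0); column heights now [2 2 0 0 3 3], max=3
Drop 3: S rot3 at col 0 lands with bottom-row=2; cleared 0 line(s) (total 0); column heights now [5 4 0 0 3 3], max=5
Drop 4: S rot1 at col 2 lands with bottom-row=0; cleared 0 line(s) (total 0); column heights now [5 4 3 2 3 3], max=5
Drop 5: I rot1 at col 5 lands with bottom-row=3; cleared 0 line(s) (total 0); column heights now [5 4 3 2 3 7], max=7
Drop 6: T rot0 at col 0 lands with bottom-row=5; cleared 0 line(s) (total 0); column heights now [6 7 6 2 3 7], max=7
Drop 7: O rot1 at col 1 lands with bottom-row=7; cleared 0 line(s) (total 0); column heights now [6 9 9 2 3 7], max=9

Answer: 0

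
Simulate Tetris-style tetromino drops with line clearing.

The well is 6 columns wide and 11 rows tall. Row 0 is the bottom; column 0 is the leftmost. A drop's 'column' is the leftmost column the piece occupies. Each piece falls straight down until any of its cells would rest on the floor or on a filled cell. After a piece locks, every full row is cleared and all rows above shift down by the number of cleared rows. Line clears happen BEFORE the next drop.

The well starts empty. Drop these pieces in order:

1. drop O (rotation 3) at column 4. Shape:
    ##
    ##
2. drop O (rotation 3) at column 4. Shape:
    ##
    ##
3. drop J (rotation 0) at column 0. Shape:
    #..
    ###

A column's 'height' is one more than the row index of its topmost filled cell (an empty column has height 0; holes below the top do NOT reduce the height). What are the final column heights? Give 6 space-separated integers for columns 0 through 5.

Drop 1: O rot3 at col 4 lands with bottom-row=0; cleared 0 line(s) (total 0); column heights now [0 0 0 0 2 2], max=2
Drop 2: O rot3 at col 4 lands with bottom-row=2; cleared 0 line(s) (total 0); column heights now [0 0 0 0 4 4], max=4
Drop 3: J rot0 at col 0 lands with bottom-row=0; cleared 0 line(s) (total 0); column heights now [2 1 1 0 4 4], max=4

Answer: 2 1 1 0 4 4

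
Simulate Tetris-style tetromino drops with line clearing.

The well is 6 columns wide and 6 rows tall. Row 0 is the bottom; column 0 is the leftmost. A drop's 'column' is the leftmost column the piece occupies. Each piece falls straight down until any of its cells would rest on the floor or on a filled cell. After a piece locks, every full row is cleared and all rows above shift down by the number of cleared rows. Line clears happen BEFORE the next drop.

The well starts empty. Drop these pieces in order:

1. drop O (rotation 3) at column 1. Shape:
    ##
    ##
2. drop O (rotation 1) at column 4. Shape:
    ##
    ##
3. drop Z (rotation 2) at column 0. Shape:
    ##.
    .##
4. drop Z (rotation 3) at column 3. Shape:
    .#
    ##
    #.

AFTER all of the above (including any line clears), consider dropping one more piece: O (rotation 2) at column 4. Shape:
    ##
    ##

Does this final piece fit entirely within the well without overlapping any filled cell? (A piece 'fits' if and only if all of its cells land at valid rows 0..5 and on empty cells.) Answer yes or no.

Answer: yes

Derivation:
Drop 1: O rot3 at col 1 lands with bottom-row=0; cleared 0 line(s) (total 0); column heights now [0 2 2 0 0 0], max=2
Drop 2: O rot1 at col 4 lands with bottom-row=0; cleared 0 line(s) (total 0); column heights now [0 2 2 0 2 2], max=2
Drop 3: Z rot2 at col 0 lands with bottom-row=2; cleared 0 line(s) (total 0); column heights now [4 4 3 0 2 2], max=4
Drop 4: Z rot3 at col 3 lands with bottom-row=1; cleared 0 line(s) (total 0); column heights now [4 4 3 3 4 2], max=4
Test piece O rot2 at col 4 (width 2): heights before test = [4 4 3 3 4 2]; fits = True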